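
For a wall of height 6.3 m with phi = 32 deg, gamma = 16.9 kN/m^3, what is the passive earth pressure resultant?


Result: 1091.53 kN/m

Derivation:
Compute passive earth pressure coefficient:
Kp = tan^2(45 + phi/2) = tan^2(61.0) = 3.254588
Compute passive force:
Pp = 0.5 * Kp * gamma * H^2
Pp = 0.5 * 3.254588 * 16.9 * 6.3^2
Pp = 1091.53 kN/m


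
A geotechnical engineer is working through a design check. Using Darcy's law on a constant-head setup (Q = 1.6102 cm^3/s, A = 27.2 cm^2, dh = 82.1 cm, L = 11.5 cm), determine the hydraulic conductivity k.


Result: 0.008292 cm/s

Derivation:
Compute hydraulic gradient:
i = dh / L = 82.1 / 11.5 = 7.13913
Then apply Darcy's law:
k = Q / (A * i)
k = 1.6102 / (27.2 * 7.13913)
k = 1.6102 / 194.184
k = 0.008292 cm/s


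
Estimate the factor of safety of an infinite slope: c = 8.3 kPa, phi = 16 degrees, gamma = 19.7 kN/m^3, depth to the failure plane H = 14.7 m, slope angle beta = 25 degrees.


Result: 0.69

Derivation:
Using Fs = c / (gamma*H*sin(beta)*cos(beta)) + tan(phi)/tan(beta)
Cohesion contribution = 8.3 / (19.7*14.7*sin(25)*cos(25))
Cohesion contribution = 0.0748291
Friction contribution = tan(16)/tan(25) = 0.614927
Fs = 0.0748291 + 0.614927
Fs = 0.69


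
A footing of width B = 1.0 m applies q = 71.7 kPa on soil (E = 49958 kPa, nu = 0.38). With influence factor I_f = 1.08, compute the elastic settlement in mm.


Using Se = q * B * (1 - nu^2) * I_f / E
1 - nu^2 = 1 - 0.38^2 = 0.8556
Se = 71.7 * 1.0 * 0.8556 * 1.08 / 49958
Se = 0.001326 m
Convert to mm: Se = 0.001326 * 1000 = 1.326 mm


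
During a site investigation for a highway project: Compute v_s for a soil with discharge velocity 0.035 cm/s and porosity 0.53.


Result: 0.06604 cm/s

Derivation:
Using v_s = v_d / n
v_s = 0.035 / 0.53
v_s = 0.06604 cm/s


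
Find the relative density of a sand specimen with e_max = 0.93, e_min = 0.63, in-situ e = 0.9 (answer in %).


Result: 10.0 %

Derivation:
Using Dr = (e_max - e) / (e_max - e_min) * 100
e_max - e = 0.93 - 0.9 = 0.03
e_max - e_min = 0.93 - 0.63 = 0.3
Dr = 0.03 / 0.3 * 100
Dr = 10.0 %


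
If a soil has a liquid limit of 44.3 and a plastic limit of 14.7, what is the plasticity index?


Result: 29.6

Derivation:
Using PI = LL - PL
PI = 44.3 - 14.7
PI = 29.6


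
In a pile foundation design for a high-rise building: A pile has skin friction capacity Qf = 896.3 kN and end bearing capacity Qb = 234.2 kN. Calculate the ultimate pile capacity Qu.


Result: 1130.5 kN

Derivation:
Using Qu = Qf + Qb
Qu = 896.3 + 234.2
Qu = 1130.5 kN


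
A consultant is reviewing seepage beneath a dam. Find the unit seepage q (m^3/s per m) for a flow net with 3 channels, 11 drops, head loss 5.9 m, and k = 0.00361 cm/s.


Convert k to m/s for unit consistency with H:
k = 0.00361 cm/s = 0.00361 / 100 m/s = 3.61e-05 m/s
Using q = k * H * Nf / Nd
Nf / Nd = 3 / 11 = 0.2727
q = 3.61e-05 * 5.9 * 0.2727
q = 5.809e-05 m^3/s per m


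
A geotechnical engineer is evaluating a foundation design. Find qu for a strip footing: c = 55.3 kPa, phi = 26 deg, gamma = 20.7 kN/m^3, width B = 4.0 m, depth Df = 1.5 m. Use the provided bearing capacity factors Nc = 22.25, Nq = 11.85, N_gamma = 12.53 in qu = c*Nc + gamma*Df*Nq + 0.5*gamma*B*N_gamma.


Compute qu = c*Nc + gamma*Df*Nq + 0.5*gamma*B*N_gamma
Term 1: 55.3 * 22.25 = 1230.425
Term 2: 20.7 * 1.5 * 11.85 = 367.9425
Term 3: 0.5 * 20.7 * 4.0 * 12.53 = 518.742
qu = 1230.425 + 367.9425 + 518.742
qu = 2117.11 kPa


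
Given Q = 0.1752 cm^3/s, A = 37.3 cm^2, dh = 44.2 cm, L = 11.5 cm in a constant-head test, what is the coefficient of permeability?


Result: 0.001222 cm/s

Derivation:
Compute hydraulic gradient:
i = dh / L = 44.2 / 11.5 = 3.84348
Then apply Darcy's law:
k = Q / (A * i)
k = 0.1752 / (37.3 * 3.84348)
k = 0.1752 / 143.362
k = 0.001222 cm/s


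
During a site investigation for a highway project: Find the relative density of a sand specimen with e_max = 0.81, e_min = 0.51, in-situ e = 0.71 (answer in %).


Result: 33.33 %

Derivation:
Using Dr = (e_max - e) / (e_max - e_min) * 100
e_max - e = 0.81 - 0.71 = 0.1
e_max - e_min = 0.81 - 0.51 = 0.3
Dr = 0.1 / 0.3 * 100
Dr = 33.33 %


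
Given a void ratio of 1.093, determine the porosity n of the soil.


Using the relation n = e / (1 + e)
n = 1.093 / (1 + 1.093)
n = 1.093 / 2.093
n = 0.5222


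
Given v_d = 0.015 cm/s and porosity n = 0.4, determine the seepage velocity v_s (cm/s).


Result: 0.0375 cm/s

Derivation:
Using v_s = v_d / n
v_s = 0.015 / 0.4
v_s = 0.0375 cm/s


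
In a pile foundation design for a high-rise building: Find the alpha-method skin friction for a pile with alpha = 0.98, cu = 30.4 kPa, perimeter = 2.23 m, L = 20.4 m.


Result: 1355.3 kN

Derivation:
Using Qs = alpha * cu * perimeter * L
Qs = 0.98 * 30.4 * 2.23 * 20.4
Qs = 1355.3 kN


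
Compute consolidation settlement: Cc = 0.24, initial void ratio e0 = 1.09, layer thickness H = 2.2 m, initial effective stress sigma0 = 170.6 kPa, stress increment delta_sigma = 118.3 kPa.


Using Sc = Cc * H / (1 + e0) * log10((sigma0 + delta_sigma) / sigma0)
Stress ratio = (170.6 + 118.3) / 170.6 = 1.69343
log10(1.69343) = 0.228769
Cc * H / (1 + e0) = 0.24 * 2.2 / (1 + 1.09) = 0.252632
Sc = 0.252632 * 0.228769
Sc = 0.0578 m


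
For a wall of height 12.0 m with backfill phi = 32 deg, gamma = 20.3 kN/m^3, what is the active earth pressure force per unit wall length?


Result: 449.09 kN/m

Derivation:
Compute active earth pressure coefficient:
Ka = tan^2(45 - phi/2) = tan^2(29.0) = 0.307259
Compute active force:
Pa = 0.5 * Ka * gamma * H^2
Pa = 0.5 * 0.307259 * 20.3 * 12.0^2
Pa = 449.09 kN/m


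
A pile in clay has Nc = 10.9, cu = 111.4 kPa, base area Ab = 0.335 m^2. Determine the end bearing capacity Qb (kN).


Using Qb = Nc * cu * Ab
Qb = 10.9 * 111.4 * 0.335
Qb = 406.78 kN


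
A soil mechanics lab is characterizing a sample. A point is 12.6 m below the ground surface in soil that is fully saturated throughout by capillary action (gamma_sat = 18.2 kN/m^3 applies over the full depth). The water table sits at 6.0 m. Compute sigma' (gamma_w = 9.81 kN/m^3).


Total stress = gamma_sat * depth
sigma = 18.2 * 12.6 = 229.32 kPa
Pore water pressure u = gamma_w * (depth - d_wt)
u = 9.81 * (12.6 - 6.0) = 64.746 kPa
Effective stress = sigma - u
sigma' = 229.32 - 64.746 = 164.57 kPa


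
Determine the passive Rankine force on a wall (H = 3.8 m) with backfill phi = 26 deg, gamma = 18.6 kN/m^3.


Compute passive earth pressure coefficient:
Kp = tan^2(45 + phi/2) = tan^2(58.0) = 2.561071
Compute passive force:
Pp = 0.5 * Kp * gamma * H^2
Pp = 0.5 * 2.561071 * 18.6 * 3.8^2
Pp = 343.93 kN/m


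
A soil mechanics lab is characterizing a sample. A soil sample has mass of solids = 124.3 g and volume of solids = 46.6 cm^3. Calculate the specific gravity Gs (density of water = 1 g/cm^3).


Result: 2.667

Derivation:
Using Gs = m_s / (V_s * rho_w)
Since rho_w = 1 g/cm^3:
Gs = 124.3 / 46.6
Gs = 2.667


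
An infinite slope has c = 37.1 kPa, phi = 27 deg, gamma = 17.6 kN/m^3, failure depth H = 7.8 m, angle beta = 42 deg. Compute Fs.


Result: 1.109

Derivation:
Using Fs = c / (gamma*H*sin(beta)*cos(beta)) + tan(phi)/tan(beta)
Cohesion contribution = 37.1 / (17.6*7.8*sin(42)*cos(42))
Cohesion contribution = 0.543478
Friction contribution = tan(27)/tan(42) = 0.565885
Fs = 0.543478 + 0.565885
Fs = 1.109


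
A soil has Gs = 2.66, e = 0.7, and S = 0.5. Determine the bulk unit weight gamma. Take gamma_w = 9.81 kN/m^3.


Using gamma = gamma_w * (Gs + S*e) / (1 + e)
Numerator: Gs + S*e = 2.66 + 0.5*0.7 = 3.01
Denominator: 1 + e = 1 + 0.7 = 1.7
gamma = 9.81 * 3.01 / 1.7
gamma = 17.369 kN/m^3


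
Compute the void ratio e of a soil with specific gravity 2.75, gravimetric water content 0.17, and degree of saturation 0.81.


Result: 0.5772

Derivation:
Using the relation e = Gs * w / S
e = 2.75 * 0.17 / 0.81
e = 0.5772


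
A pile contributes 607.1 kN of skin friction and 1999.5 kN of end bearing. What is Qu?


Using Qu = Qf + Qb
Qu = 607.1 + 1999.5
Qu = 2606.6 kN


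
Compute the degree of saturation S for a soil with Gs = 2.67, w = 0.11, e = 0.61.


Using S = Gs * w / e
S = 2.67 * 0.11 / 0.61
S = 0.4815


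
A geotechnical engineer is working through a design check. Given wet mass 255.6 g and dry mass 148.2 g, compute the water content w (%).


Using w = (m_wet - m_dry) / m_dry * 100
m_wet - m_dry = 255.6 - 148.2 = 107.4 g
w = 107.4 / 148.2 * 100
w = 72.47 %


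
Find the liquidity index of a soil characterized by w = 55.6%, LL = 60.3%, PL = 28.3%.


Result: 0.853

Derivation:
First compute the plasticity index:
PI = LL - PL = 60.3 - 28.3 = 32.0
Then compute the liquidity index:
LI = (w - PL) / PI
LI = (55.6 - 28.3) / 32.0
LI = 0.853


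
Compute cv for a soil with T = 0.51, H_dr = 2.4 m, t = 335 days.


Result: 0.00877 m^2/day

Derivation:
Using cv = T * H_dr^2 / t
H_dr^2 = 2.4^2 = 5.76
cv = 0.51 * 5.76 / 335
cv = 0.00877 m^2/day


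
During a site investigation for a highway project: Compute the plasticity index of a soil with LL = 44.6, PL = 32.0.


Using PI = LL - PL
PI = 44.6 - 32.0
PI = 12.6


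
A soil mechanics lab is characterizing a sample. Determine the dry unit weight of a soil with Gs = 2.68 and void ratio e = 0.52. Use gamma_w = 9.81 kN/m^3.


Using gamma_d = Gs * gamma_w / (1 + e)
gamma_d = 2.68 * 9.81 / (1 + 0.52)
gamma_d = 2.68 * 9.81 / 1.52
gamma_d = 17.297 kN/m^3


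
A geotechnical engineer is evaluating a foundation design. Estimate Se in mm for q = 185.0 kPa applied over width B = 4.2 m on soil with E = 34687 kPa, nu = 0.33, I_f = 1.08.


Result: 21.558 mm

Derivation:
Using Se = q * B * (1 - nu^2) * I_f / E
1 - nu^2 = 1 - 0.33^2 = 0.8911
Se = 185.0 * 4.2 * 0.8911 * 1.08 / 34687
Se = 0.021558 m
Convert to mm: Se = 0.021558 * 1000 = 21.558 mm


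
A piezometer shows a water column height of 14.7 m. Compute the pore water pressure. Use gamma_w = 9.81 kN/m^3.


Using u = gamma_w * h_w
u = 9.81 * 14.7
u = 144.21 kPa


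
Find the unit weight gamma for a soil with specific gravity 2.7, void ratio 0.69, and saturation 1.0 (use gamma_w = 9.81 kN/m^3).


Using gamma = gamma_w * (Gs + S*e) / (1 + e)
Numerator: Gs + S*e = 2.7 + 1.0*0.69 = 3.39
Denominator: 1 + e = 1 + 0.69 = 1.69
gamma = 9.81 * 3.39 / 1.69
gamma = 19.678 kN/m^3


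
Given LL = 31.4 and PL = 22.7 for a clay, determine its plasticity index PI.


Using PI = LL - PL
PI = 31.4 - 22.7
PI = 8.7


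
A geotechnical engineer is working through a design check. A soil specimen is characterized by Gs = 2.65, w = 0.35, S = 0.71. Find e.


Using the relation e = Gs * w / S
e = 2.65 * 0.35 / 0.71
e = 1.3063


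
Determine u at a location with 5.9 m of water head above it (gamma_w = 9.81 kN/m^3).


Using u = gamma_w * h_w
u = 9.81 * 5.9
u = 57.88 kPa


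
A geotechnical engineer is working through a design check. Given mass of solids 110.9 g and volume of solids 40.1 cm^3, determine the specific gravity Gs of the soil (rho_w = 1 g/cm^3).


Using Gs = m_s / (V_s * rho_w)
Since rho_w = 1 g/cm^3:
Gs = 110.9 / 40.1
Gs = 2.766


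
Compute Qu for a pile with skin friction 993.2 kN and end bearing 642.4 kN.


Using Qu = Qf + Qb
Qu = 993.2 + 642.4
Qu = 1635.6 kN


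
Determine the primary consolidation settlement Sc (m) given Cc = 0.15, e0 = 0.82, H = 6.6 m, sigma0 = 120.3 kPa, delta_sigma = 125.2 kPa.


Result: 0.1685 m

Derivation:
Using Sc = Cc * H / (1 + e0) * log10((sigma0 + delta_sigma) / sigma0)
Stress ratio = (120.3 + 125.2) / 120.3 = 2.04073
log10(2.04073) = 0.309786
Cc * H / (1 + e0) = 0.15 * 6.6 / (1 + 0.82) = 0.543956
Sc = 0.543956 * 0.309786
Sc = 0.1685 m


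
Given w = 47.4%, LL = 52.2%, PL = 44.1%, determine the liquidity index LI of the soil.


First compute the plasticity index:
PI = LL - PL = 52.2 - 44.1 = 8.1
Then compute the liquidity index:
LI = (w - PL) / PI
LI = (47.4 - 44.1) / 8.1
LI = 0.407


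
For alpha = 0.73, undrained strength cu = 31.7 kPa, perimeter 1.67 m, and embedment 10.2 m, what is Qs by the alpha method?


Using Qs = alpha * cu * perimeter * L
Qs = 0.73 * 31.7 * 1.67 * 10.2
Qs = 394.18 kN


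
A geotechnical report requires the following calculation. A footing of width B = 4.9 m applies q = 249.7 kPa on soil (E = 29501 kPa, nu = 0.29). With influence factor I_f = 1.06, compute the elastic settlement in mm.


Result: 40.265 mm

Derivation:
Using Se = q * B * (1 - nu^2) * I_f / E
1 - nu^2 = 1 - 0.29^2 = 0.9159
Se = 249.7 * 4.9 * 0.9159 * 1.06 / 29501
Se = 0.040265 m
Convert to mm: Se = 0.040265 * 1000 = 40.265 mm


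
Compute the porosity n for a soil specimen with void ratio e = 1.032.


Using the relation n = e / (1 + e)
n = 1.032 / (1 + 1.032)
n = 1.032 / 2.032
n = 0.5079


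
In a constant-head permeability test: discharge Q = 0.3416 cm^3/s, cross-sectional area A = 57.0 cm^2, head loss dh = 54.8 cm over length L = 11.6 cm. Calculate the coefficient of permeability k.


Result: 0.001269 cm/s

Derivation:
Compute hydraulic gradient:
i = dh / L = 54.8 / 11.6 = 4.72414
Then apply Darcy's law:
k = Q / (A * i)
k = 0.3416 / (57.0 * 4.72414)
k = 0.3416 / 269.276
k = 0.001269 cm/s


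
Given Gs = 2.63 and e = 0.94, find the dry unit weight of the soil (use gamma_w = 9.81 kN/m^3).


Result: 13.299 kN/m^3

Derivation:
Using gamma_d = Gs * gamma_w / (1 + e)
gamma_d = 2.63 * 9.81 / (1 + 0.94)
gamma_d = 2.63 * 9.81 / 1.94
gamma_d = 13.299 kN/m^3


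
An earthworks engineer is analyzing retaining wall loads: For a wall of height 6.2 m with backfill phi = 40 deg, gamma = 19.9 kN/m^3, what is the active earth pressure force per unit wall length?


Result: 83.17 kN/m

Derivation:
Compute active earth pressure coefficient:
Ka = tan^2(45 - phi/2) = tan^2(25.0) = 0.217443
Compute active force:
Pa = 0.5 * Ka * gamma * H^2
Pa = 0.5 * 0.217443 * 19.9 * 6.2^2
Pa = 83.17 kN/m


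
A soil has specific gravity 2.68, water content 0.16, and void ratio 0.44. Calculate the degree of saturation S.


Using S = Gs * w / e
S = 2.68 * 0.16 / 0.44
S = 0.9745


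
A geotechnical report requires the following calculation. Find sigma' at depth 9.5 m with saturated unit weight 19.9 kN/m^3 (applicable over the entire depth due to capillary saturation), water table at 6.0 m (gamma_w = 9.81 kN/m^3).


Result: 154.72 kPa

Derivation:
Total stress = gamma_sat * depth
sigma = 19.9 * 9.5 = 189.05 kPa
Pore water pressure u = gamma_w * (depth - d_wt)
u = 9.81 * (9.5 - 6.0) = 34.335 kPa
Effective stress = sigma - u
sigma' = 189.05 - 34.335 = 154.72 kPa


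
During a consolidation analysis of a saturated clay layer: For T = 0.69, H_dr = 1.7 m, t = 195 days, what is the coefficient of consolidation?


Result: 0.01023 m^2/day

Derivation:
Using cv = T * H_dr^2 / t
H_dr^2 = 1.7^2 = 2.89
cv = 0.69 * 2.89 / 195
cv = 0.01023 m^2/day


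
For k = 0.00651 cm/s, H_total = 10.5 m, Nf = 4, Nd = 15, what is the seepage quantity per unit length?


Convert k to m/s for unit consistency with H:
k = 0.00651 cm/s = 0.00651 / 100 m/s = 6.51e-05 m/s
Using q = k * H * Nf / Nd
Nf / Nd = 4 / 15 = 0.2667
q = 6.51e-05 * 10.5 * 0.2667
q = 0.0001823 m^3/s per m


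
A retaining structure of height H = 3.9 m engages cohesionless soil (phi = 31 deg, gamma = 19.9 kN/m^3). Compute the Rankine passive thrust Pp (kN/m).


Compute passive earth pressure coefficient:
Kp = tan^2(45 + phi/2) = tan^2(60.5) = 3.124035
Compute passive force:
Pp = 0.5 * Kp * gamma * H^2
Pp = 0.5 * 3.124035 * 19.9 * 3.9^2
Pp = 472.79 kN/m


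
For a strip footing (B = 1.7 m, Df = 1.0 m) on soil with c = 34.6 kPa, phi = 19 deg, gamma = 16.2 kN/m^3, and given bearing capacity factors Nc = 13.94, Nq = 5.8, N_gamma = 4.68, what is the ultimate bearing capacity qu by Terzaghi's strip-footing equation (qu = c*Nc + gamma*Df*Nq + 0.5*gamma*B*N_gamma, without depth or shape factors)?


Compute qu = c*Nc + gamma*Df*Nq + 0.5*gamma*B*N_gamma
Term 1: 34.6 * 13.94 = 482.324
Term 2: 16.2 * 1.0 * 5.8 = 93.96
Term 3: 0.5 * 16.2 * 1.7 * 4.68 = 64.4436
qu = 482.324 + 93.96 + 64.4436
qu = 640.73 kPa


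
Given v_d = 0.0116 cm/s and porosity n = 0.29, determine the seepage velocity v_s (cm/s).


Using v_s = v_d / n
v_s = 0.0116 / 0.29
v_s = 0.04 cm/s


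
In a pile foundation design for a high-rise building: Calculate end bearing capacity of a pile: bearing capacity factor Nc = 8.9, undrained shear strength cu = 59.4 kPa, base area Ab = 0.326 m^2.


Result: 172.34 kN

Derivation:
Using Qb = Nc * cu * Ab
Qb = 8.9 * 59.4 * 0.326
Qb = 172.34 kN


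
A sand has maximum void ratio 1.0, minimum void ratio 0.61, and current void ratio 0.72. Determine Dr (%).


Result: 71.79 %

Derivation:
Using Dr = (e_max - e) / (e_max - e_min) * 100
e_max - e = 1.0 - 0.72 = 0.28
e_max - e_min = 1.0 - 0.61 = 0.39
Dr = 0.28 / 0.39 * 100
Dr = 71.79 %


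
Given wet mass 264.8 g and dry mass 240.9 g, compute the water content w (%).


Using w = (m_wet - m_dry) / m_dry * 100
m_wet - m_dry = 264.8 - 240.9 = 23.9 g
w = 23.9 / 240.9 * 100
w = 9.92 %


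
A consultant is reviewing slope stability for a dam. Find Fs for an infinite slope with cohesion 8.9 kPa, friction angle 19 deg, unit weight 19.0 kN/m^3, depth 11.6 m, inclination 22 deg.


Using Fs = c / (gamma*H*sin(beta)*cos(beta)) + tan(phi)/tan(beta)
Cohesion contribution = 8.9 / (19.0*11.6*sin(22)*cos(22))
Cohesion contribution = 0.116262
Friction contribution = tan(19)/tan(22) = 0.852241
Fs = 0.116262 + 0.852241
Fs = 0.969


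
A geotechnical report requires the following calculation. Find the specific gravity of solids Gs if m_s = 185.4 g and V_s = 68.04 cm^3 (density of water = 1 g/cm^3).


Result: 2.725

Derivation:
Using Gs = m_s / (V_s * rho_w)
Since rho_w = 1 g/cm^3:
Gs = 185.4 / 68.04
Gs = 2.725


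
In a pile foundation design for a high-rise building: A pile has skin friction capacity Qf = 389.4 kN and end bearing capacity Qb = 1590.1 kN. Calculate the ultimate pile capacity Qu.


Using Qu = Qf + Qb
Qu = 389.4 + 1590.1
Qu = 1979.5 kN


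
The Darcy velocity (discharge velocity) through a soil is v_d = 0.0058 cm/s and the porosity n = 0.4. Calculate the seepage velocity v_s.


Using v_s = v_d / n
v_s = 0.0058 / 0.4
v_s = 0.0145 cm/s


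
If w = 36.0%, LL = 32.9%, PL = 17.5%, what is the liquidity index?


First compute the plasticity index:
PI = LL - PL = 32.9 - 17.5 = 15.4
Then compute the liquidity index:
LI = (w - PL) / PI
LI = (36.0 - 17.5) / 15.4
LI = 1.201


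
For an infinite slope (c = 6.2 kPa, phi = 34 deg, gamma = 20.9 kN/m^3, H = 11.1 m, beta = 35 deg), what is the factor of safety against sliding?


Using Fs = c / (gamma*H*sin(beta)*cos(beta)) + tan(phi)/tan(beta)
Cohesion contribution = 6.2 / (20.9*11.1*sin(35)*cos(35))
Cohesion contribution = 0.0568809
Friction contribution = tan(34)/tan(35) = 0.963298
Fs = 0.0568809 + 0.963298
Fs = 1.02


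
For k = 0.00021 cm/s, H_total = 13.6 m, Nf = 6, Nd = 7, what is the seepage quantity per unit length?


Convert k to m/s for unit consistency with H:
k = 0.00021 cm/s = 0.00021 / 100 m/s = 2.1e-06 m/s
Using q = k * H * Nf / Nd
Nf / Nd = 6 / 7 = 0.8571
q = 2.1e-06 * 13.6 * 0.8571
q = 2.448e-05 m^3/s per m


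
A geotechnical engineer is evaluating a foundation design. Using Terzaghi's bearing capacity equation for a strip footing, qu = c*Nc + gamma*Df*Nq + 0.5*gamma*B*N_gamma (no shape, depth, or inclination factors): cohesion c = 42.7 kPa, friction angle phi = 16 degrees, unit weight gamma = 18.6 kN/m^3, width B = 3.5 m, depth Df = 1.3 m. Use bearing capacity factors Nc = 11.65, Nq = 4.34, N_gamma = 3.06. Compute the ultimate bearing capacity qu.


Compute qu = c*Nc + gamma*Df*Nq + 0.5*gamma*B*N_gamma
Term 1: 42.7 * 11.65 = 497.455
Term 2: 18.6 * 1.3 * 4.34 = 104.9412
Term 3: 0.5 * 18.6 * 3.5 * 3.06 = 99.603
qu = 497.455 + 104.9412 + 99.603
qu = 702.0 kPa


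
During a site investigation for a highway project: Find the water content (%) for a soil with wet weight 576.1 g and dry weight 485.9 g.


Using w = (m_wet - m_dry) / m_dry * 100
m_wet - m_dry = 576.1 - 485.9 = 90.2 g
w = 90.2 / 485.9 * 100
w = 18.56 %


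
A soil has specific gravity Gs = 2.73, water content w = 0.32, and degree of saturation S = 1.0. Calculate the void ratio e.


Result: 0.8736

Derivation:
Using the relation e = Gs * w / S
e = 2.73 * 0.32 / 1.0
e = 0.8736


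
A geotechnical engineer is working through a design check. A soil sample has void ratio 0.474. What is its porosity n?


Using the relation n = e / (1 + e)
n = 0.474 / (1 + 0.474)
n = 0.474 / 1.474
n = 0.3216


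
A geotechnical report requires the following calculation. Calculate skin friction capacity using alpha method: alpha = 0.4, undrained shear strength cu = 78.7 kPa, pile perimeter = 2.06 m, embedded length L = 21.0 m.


Using Qs = alpha * cu * perimeter * L
Qs = 0.4 * 78.7 * 2.06 * 21.0
Qs = 1361.82 kN


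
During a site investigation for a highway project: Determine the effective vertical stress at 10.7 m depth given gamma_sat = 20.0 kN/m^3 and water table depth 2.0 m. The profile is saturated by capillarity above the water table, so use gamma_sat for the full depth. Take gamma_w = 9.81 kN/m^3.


Total stress = gamma_sat * depth
sigma = 20.0 * 10.7 = 214.0 kPa
Pore water pressure u = gamma_w * (depth - d_wt)
u = 9.81 * (10.7 - 2.0) = 85.347 kPa
Effective stress = sigma - u
sigma' = 214.0 - 85.347 = 128.65 kPa


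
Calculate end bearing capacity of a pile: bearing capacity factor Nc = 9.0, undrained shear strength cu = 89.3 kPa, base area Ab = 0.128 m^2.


Result: 102.87 kN

Derivation:
Using Qb = Nc * cu * Ab
Qb = 9.0 * 89.3 * 0.128
Qb = 102.87 kN


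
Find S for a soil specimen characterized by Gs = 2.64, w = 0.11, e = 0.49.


Using S = Gs * w / e
S = 2.64 * 0.11 / 0.49
S = 0.5927


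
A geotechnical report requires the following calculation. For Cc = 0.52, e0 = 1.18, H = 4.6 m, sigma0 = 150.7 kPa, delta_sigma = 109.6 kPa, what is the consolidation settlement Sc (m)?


Using Sc = Cc * H / (1 + e0) * log10((sigma0 + delta_sigma) / sigma0)
Stress ratio = (150.7 + 109.6) / 150.7 = 1.72727
log10(1.72727) = 0.237361
Cc * H / (1 + e0) = 0.52 * 4.6 / (1 + 1.18) = 1.09725
Sc = 1.09725 * 0.237361
Sc = 0.2604 m


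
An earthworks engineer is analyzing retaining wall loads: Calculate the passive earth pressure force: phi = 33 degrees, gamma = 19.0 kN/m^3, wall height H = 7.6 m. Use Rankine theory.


Compute passive earth pressure coefficient:
Kp = tan^2(45 + phi/2) = tan^2(61.5) = 3.39212
Compute passive force:
Pp = 0.5 * Kp * gamma * H^2
Pp = 0.5 * 3.39212 * 19.0 * 7.6^2
Pp = 1861.32 kN/m


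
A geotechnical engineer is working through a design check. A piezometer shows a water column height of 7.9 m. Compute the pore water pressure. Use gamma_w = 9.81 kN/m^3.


Using u = gamma_w * h_w
u = 9.81 * 7.9
u = 77.5 kPa


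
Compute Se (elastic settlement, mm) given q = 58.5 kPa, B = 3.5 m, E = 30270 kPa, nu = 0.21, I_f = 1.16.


Using Se = q * B * (1 - nu^2) * I_f / E
1 - nu^2 = 1 - 0.21^2 = 0.9559
Se = 58.5 * 3.5 * 0.9559 * 1.16 / 30270
Se = 0.007500 m
Convert to mm: Se = 0.007500 * 1000 = 7.5 mm


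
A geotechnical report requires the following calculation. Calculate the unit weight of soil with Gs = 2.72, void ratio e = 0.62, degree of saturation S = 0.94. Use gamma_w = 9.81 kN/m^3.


Using gamma = gamma_w * (Gs + S*e) / (1 + e)
Numerator: Gs + S*e = 2.72 + 0.94*0.62 = 3.3028
Denominator: 1 + e = 1 + 0.62 = 1.62
gamma = 9.81 * 3.3028 / 1.62
gamma = 20.0 kN/m^3


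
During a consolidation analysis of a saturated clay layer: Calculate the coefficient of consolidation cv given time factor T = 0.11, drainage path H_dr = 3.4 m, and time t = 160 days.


Result: 0.00795 m^2/day

Derivation:
Using cv = T * H_dr^2 / t
H_dr^2 = 3.4^2 = 11.56
cv = 0.11 * 11.56 / 160
cv = 0.00795 m^2/day


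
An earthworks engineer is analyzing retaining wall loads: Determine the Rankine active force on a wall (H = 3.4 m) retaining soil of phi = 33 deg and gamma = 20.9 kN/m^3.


Compute active earth pressure coefficient:
Ka = tan^2(45 - phi/2) = tan^2(28.5) = 0.294801
Compute active force:
Pa = 0.5 * Ka * gamma * H^2
Pa = 0.5 * 0.294801 * 20.9 * 3.4^2
Pa = 35.61 kN/m


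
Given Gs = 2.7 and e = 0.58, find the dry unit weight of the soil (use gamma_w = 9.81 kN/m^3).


Using gamma_d = Gs * gamma_w / (1 + e)
gamma_d = 2.7 * 9.81 / (1 + 0.58)
gamma_d = 2.7 * 9.81 / 1.58
gamma_d = 16.764 kN/m^3


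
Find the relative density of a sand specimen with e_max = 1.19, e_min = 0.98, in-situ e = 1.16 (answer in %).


Using Dr = (e_max - e) / (e_max - e_min) * 100
e_max - e = 1.19 - 1.16 = 0.03
e_max - e_min = 1.19 - 0.98 = 0.21
Dr = 0.03 / 0.21 * 100
Dr = 14.29 %


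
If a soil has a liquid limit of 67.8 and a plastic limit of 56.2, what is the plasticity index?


Using PI = LL - PL
PI = 67.8 - 56.2
PI = 11.6


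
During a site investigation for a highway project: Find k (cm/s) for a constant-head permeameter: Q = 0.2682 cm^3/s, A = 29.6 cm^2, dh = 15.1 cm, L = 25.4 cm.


Result: 0.015241 cm/s

Derivation:
Compute hydraulic gradient:
i = dh / L = 15.1 / 25.4 = 0.594488
Then apply Darcy's law:
k = Q / (A * i)
k = 0.2682 / (29.6 * 0.594488)
k = 0.2682 / 17.5969
k = 0.015241 cm/s


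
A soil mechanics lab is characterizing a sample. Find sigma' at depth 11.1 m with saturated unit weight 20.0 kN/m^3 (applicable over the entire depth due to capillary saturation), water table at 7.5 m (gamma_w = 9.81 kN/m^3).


Result: 186.68 kPa

Derivation:
Total stress = gamma_sat * depth
sigma = 20.0 * 11.1 = 222.0 kPa
Pore water pressure u = gamma_w * (depth - d_wt)
u = 9.81 * (11.1 - 7.5) = 35.316 kPa
Effective stress = sigma - u
sigma' = 222.0 - 35.316 = 186.68 kPa


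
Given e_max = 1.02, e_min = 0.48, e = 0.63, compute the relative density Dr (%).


Using Dr = (e_max - e) / (e_max - e_min) * 100
e_max - e = 1.02 - 0.63 = 0.39
e_max - e_min = 1.02 - 0.48 = 0.54
Dr = 0.39 / 0.54 * 100
Dr = 72.22 %


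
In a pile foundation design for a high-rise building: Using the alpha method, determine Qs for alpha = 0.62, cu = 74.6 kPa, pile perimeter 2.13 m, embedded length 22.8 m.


Using Qs = alpha * cu * perimeter * L
Qs = 0.62 * 74.6 * 2.13 * 22.8
Qs = 2246.18 kN


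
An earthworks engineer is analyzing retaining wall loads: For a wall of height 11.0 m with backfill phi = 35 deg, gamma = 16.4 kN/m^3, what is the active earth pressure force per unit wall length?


Compute active earth pressure coefficient:
Ka = tan^2(45 - phi/2) = tan^2(27.5) = 0.27099
Compute active force:
Pa = 0.5 * Ka * gamma * H^2
Pa = 0.5 * 0.27099 * 16.4 * 11.0^2
Pa = 268.88 kN/m


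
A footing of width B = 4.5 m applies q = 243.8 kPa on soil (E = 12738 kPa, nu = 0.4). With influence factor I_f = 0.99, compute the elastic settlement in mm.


Using Se = q * B * (1 - nu^2) * I_f / E
1 - nu^2 = 1 - 0.4^2 = 0.84
Se = 243.8 * 4.5 * 0.84 * 0.99 / 12738
Se = 0.071624 m
Convert to mm: Se = 0.071624 * 1000 = 71.624 mm


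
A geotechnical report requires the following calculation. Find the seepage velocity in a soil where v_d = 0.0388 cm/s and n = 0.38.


Using v_s = v_d / n
v_s = 0.0388 / 0.38
v_s = 0.10211 cm/s


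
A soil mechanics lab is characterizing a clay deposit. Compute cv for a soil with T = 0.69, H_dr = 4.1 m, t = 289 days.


Using cv = T * H_dr^2 / t
H_dr^2 = 4.1^2 = 16.81
cv = 0.69 * 16.81 / 289
cv = 0.04013 m^2/day


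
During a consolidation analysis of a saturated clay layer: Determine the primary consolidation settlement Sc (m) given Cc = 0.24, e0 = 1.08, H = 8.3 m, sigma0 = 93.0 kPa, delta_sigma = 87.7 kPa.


Result: 0.2763 m

Derivation:
Using Sc = Cc * H / (1 + e0) * log10((sigma0 + delta_sigma) / sigma0)
Stress ratio = (93.0 + 87.7) / 93.0 = 1.94301
log10(1.94301) = 0.288475
Cc * H / (1 + e0) = 0.24 * 8.3 / (1 + 1.08) = 0.957692
Sc = 0.957692 * 0.288475
Sc = 0.2763 m


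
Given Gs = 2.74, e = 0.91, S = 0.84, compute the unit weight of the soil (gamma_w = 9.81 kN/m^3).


Using gamma = gamma_w * (Gs + S*e) / (1 + e)
Numerator: Gs + S*e = 2.74 + 0.84*0.91 = 3.5044
Denominator: 1 + e = 1 + 0.91 = 1.91
gamma = 9.81 * 3.5044 / 1.91
gamma = 17.999 kN/m^3


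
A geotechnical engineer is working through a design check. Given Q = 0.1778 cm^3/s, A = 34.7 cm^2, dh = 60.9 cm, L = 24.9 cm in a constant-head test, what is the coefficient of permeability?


Compute hydraulic gradient:
i = dh / L = 60.9 / 24.9 = 2.44578
Then apply Darcy's law:
k = Q / (A * i)
k = 0.1778 / (34.7 * 2.44578)
k = 0.1778 / 84.8687
k = 0.002095 cm/s


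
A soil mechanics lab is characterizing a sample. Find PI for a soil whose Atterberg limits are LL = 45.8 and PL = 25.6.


Using PI = LL - PL
PI = 45.8 - 25.6
PI = 20.2


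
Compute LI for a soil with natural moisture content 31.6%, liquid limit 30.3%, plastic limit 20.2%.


Result: 1.129

Derivation:
First compute the plasticity index:
PI = LL - PL = 30.3 - 20.2 = 10.1
Then compute the liquidity index:
LI = (w - PL) / PI
LI = (31.6 - 20.2) / 10.1
LI = 1.129


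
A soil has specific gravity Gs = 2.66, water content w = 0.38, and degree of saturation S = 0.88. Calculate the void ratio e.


Using the relation e = Gs * w / S
e = 2.66 * 0.38 / 0.88
e = 1.1486


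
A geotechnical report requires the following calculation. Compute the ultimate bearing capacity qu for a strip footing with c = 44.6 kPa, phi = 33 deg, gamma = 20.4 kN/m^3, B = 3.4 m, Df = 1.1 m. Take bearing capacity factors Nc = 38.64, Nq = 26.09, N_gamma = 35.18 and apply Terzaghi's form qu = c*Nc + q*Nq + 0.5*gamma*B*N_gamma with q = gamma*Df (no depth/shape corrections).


Compute qu = c*Nc + gamma*Df*Nq + 0.5*gamma*B*N_gamma
Term 1: 44.6 * 38.64 = 1723.344
Term 2: 20.4 * 1.1 * 26.09 = 585.4596
Term 3: 0.5 * 20.4 * 3.4 * 35.18 = 1220.0424
qu = 1723.344 + 585.4596 + 1220.0424
qu = 3528.85 kPa


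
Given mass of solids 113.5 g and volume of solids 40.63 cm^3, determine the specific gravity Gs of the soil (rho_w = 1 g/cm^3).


Using Gs = m_s / (V_s * rho_w)
Since rho_w = 1 g/cm^3:
Gs = 113.5 / 40.63
Gs = 2.794


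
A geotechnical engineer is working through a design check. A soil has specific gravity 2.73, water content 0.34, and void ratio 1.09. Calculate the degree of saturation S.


Using S = Gs * w / e
S = 2.73 * 0.34 / 1.09
S = 0.8516


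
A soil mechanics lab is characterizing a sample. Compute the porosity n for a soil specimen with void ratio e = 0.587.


Result: 0.3699

Derivation:
Using the relation n = e / (1 + e)
n = 0.587 / (1 + 0.587)
n = 0.587 / 1.587
n = 0.3699


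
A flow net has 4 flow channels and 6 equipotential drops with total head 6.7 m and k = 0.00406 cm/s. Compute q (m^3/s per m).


Convert k to m/s for unit consistency with H:
k = 0.00406 cm/s = 0.00406 / 100 m/s = 4.06e-05 m/s
Using q = k * H * Nf / Nd
Nf / Nd = 4 / 6 = 0.6667
q = 4.06e-05 * 6.7 * 0.6667
q = 0.0001813 m^3/s per m


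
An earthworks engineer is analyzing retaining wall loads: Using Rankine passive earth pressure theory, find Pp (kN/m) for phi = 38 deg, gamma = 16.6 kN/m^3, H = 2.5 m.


Compute passive earth pressure coefficient:
Kp = tan^2(45 + phi/2) = tan^2(64.0) = 4.203746
Compute passive force:
Pp = 0.5 * Kp * gamma * H^2
Pp = 0.5 * 4.203746 * 16.6 * 2.5^2
Pp = 218.07 kN/m


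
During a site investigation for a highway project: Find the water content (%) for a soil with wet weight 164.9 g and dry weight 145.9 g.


Result: 13.02 %

Derivation:
Using w = (m_wet - m_dry) / m_dry * 100
m_wet - m_dry = 164.9 - 145.9 = 19.0 g
w = 19.0 / 145.9 * 100
w = 13.02 %


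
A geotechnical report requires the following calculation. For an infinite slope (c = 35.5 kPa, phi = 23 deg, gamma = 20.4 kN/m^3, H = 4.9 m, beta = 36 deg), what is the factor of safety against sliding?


Result: 1.331

Derivation:
Using Fs = c / (gamma*H*sin(beta)*cos(beta)) + tan(phi)/tan(beta)
Cohesion contribution = 35.5 / (20.4*4.9*sin(36)*cos(36))
Cohesion contribution = 0.746837
Friction contribution = tan(23)/tan(36) = 0.584239
Fs = 0.746837 + 0.584239
Fs = 1.331


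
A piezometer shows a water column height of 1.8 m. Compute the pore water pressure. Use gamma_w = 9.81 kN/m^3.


Using u = gamma_w * h_w
u = 9.81 * 1.8
u = 17.66 kPa


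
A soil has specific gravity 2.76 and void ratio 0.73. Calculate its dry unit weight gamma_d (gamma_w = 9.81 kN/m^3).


Result: 15.651 kN/m^3

Derivation:
Using gamma_d = Gs * gamma_w / (1 + e)
gamma_d = 2.76 * 9.81 / (1 + 0.73)
gamma_d = 2.76 * 9.81 / 1.73
gamma_d = 15.651 kN/m^3


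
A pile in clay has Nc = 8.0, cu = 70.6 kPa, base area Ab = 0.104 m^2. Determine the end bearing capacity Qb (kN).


Using Qb = Nc * cu * Ab
Qb = 8.0 * 70.6 * 0.104
Qb = 58.74 kN


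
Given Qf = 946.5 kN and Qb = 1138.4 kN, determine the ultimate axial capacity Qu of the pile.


Using Qu = Qf + Qb
Qu = 946.5 + 1138.4
Qu = 2084.9 kN


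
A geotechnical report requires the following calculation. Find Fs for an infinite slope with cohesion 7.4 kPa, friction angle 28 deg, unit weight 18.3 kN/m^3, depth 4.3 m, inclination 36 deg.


Result: 0.93

Derivation:
Using Fs = c / (gamma*H*sin(beta)*cos(beta)) + tan(phi)/tan(beta)
Cohesion contribution = 7.4 / (18.3*4.3*sin(36)*cos(36))
Cohesion contribution = 0.197759
Friction contribution = tan(28)/tan(36) = 0.731835
Fs = 0.197759 + 0.731835
Fs = 0.93


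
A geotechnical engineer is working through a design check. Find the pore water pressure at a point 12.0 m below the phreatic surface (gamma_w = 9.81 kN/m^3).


Using u = gamma_w * h_w
u = 9.81 * 12.0
u = 117.72 kPa


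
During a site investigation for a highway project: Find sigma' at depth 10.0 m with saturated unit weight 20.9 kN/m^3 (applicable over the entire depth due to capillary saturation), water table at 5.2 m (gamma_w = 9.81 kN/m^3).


Result: 161.91 kPa

Derivation:
Total stress = gamma_sat * depth
sigma = 20.9 * 10.0 = 209.0 kPa
Pore water pressure u = gamma_w * (depth - d_wt)
u = 9.81 * (10.0 - 5.2) = 47.088 kPa
Effective stress = sigma - u
sigma' = 209.0 - 47.088 = 161.91 kPa


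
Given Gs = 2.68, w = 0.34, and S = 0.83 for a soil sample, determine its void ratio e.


Using the relation e = Gs * w / S
e = 2.68 * 0.34 / 0.83
e = 1.0978


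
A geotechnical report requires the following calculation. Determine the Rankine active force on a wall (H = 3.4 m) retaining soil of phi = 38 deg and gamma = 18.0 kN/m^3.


Result: 24.75 kN/m

Derivation:
Compute active earth pressure coefficient:
Ka = tan^2(45 - phi/2) = tan^2(26.0) = 0.237883
Compute active force:
Pa = 0.5 * Ka * gamma * H^2
Pa = 0.5 * 0.237883 * 18.0 * 3.4^2
Pa = 24.75 kN/m


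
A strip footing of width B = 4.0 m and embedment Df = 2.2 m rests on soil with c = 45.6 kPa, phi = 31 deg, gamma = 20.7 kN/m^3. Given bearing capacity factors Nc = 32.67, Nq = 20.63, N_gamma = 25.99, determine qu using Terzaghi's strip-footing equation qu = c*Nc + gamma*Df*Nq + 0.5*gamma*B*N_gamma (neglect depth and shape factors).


Result: 3505.23 kPa

Derivation:
Compute qu = c*Nc + gamma*Df*Nq + 0.5*gamma*B*N_gamma
Term 1: 45.6 * 32.67 = 1489.752
Term 2: 20.7 * 2.2 * 20.63 = 939.4902
Term 3: 0.5 * 20.7 * 4.0 * 25.99 = 1075.986
qu = 1489.752 + 939.4902 + 1075.986
qu = 3505.23 kPa


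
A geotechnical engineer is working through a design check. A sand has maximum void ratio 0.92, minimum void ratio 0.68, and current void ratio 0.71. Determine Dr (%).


Using Dr = (e_max - e) / (e_max - e_min) * 100
e_max - e = 0.92 - 0.71 = 0.21
e_max - e_min = 0.92 - 0.68 = 0.24
Dr = 0.21 / 0.24 * 100
Dr = 87.5 %


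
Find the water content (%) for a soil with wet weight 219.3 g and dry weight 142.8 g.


Using w = (m_wet - m_dry) / m_dry * 100
m_wet - m_dry = 219.3 - 142.8 = 76.5 g
w = 76.5 / 142.8 * 100
w = 53.57 %


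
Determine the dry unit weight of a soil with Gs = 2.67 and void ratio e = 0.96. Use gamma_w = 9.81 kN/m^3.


Result: 13.364 kN/m^3

Derivation:
Using gamma_d = Gs * gamma_w / (1 + e)
gamma_d = 2.67 * 9.81 / (1 + 0.96)
gamma_d = 2.67 * 9.81 / 1.96
gamma_d = 13.364 kN/m^3


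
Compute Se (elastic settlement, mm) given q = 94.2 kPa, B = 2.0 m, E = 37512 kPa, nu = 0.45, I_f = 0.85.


Result: 3.405 mm

Derivation:
Using Se = q * B * (1 - nu^2) * I_f / E
1 - nu^2 = 1 - 0.45^2 = 0.7975
Se = 94.2 * 2.0 * 0.7975 * 0.85 / 37512
Se = 0.003405 m
Convert to mm: Se = 0.003405 * 1000 = 3.405 mm


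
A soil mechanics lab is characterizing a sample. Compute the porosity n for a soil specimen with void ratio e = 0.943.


Using the relation n = e / (1 + e)
n = 0.943 / (1 + 0.943)
n = 0.943 / 1.943
n = 0.4853


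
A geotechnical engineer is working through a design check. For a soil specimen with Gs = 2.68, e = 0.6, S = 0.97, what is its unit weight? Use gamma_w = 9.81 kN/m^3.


Result: 20.0 kN/m^3

Derivation:
Using gamma = gamma_w * (Gs + S*e) / (1 + e)
Numerator: Gs + S*e = 2.68 + 0.97*0.6 = 3.262
Denominator: 1 + e = 1 + 0.6 = 1.6
gamma = 9.81 * 3.262 / 1.6
gamma = 20.0 kN/m^3


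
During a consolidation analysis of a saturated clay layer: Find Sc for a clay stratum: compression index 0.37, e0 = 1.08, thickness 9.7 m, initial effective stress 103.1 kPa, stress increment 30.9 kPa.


Using Sc = Cc * H / (1 + e0) * log10((sigma0 + delta_sigma) / sigma0)
Stress ratio = (103.1 + 30.9) / 103.1 = 1.29971
log10(1.29971) = 0.113846
Cc * H / (1 + e0) = 0.37 * 9.7 / (1 + 1.08) = 1.72548
Sc = 1.72548 * 0.113846
Sc = 0.1964 m


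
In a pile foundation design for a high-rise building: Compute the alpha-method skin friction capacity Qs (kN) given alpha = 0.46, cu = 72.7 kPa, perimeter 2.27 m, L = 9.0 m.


Using Qs = alpha * cu * perimeter * L
Qs = 0.46 * 72.7 * 2.27 * 9.0
Qs = 683.22 kN


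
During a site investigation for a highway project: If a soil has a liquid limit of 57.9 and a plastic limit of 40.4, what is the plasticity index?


Using PI = LL - PL
PI = 57.9 - 40.4
PI = 17.5


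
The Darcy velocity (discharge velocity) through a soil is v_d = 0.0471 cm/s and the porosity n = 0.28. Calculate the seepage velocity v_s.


Result: 0.16821 cm/s

Derivation:
Using v_s = v_d / n
v_s = 0.0471 / 0.28
v_s = 0.16821 cm/s


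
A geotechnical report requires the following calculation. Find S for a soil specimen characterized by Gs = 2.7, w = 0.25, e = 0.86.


Using S = Gs * w / e
S = 2.7 * 0.25 / 0.86
S = 0.7849


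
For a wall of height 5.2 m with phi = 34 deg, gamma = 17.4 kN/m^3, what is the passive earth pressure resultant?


Compute passive earth pressure coefficient:
Kp = tan^2(45 + phi/2) = tan^2(62.0) = 3.537132
Compute passive force:
Pp = 0.5 * Kp * gamma * H^2
Pp = 0.5 * 3.537132 * 17.4 * 5.2^2
Pp = 832.1 kN/m


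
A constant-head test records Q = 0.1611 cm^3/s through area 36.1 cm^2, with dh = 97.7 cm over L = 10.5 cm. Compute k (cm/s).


Compute hydraulic gradient:
i = dh / L = 97.7 / 10.5 = 9.30476
Then apply Darcy's law:
k = Q / (A * i)
k = 0.1611 / (36.1 * 9.30476)
k = 0.1611 / 335.902
k = 0.00048 cm/s


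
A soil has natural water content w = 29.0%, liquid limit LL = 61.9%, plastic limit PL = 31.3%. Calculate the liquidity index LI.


First compute the plasticity index:
PI = LL - PL = 61.9 - 31.3 = 30.6
Then compute the liquidity index:
LI = (w - PL) / PI
LI = (29.0 - 31.3) / 30.6
LI = -0.075


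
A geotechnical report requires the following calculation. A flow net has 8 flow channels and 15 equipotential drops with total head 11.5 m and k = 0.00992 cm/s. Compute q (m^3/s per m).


Result: 0.0006084 m^3/s per m

Derivation:
Convert k to m/s for unit consistency with H:
k = 0.00992 cm/s = 0.00992 / 100 m/s = 9.92e-05 m/s
Using q = k * H * Nf / Nd
Nf / Nd = 8 / 15 = 0.5333
q = 9.92e-05 * 11.5 * 0.5333
q = 0.0006084 m^3/s per m


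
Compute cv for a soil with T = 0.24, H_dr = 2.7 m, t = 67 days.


Result: 0.02611 m^2/day

Derivation:
Using cv = T * H_dr^2 / t
H_dr^2 = 2.7^2 = 7.29
cv = 0.24 * 7.29 / 67
cv = 0.02611 m^2/day
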